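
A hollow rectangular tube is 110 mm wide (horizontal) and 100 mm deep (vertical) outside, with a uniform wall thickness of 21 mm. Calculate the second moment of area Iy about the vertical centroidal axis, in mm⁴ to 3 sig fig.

Treat the section as a set of non-overlapping primitives; coordinates are from the bounding-box lower-left.
Outer rectangle: 110 × 100, A = 11 000 mm², x = 55 mm, Ī = 11 091 667 mm⁴.
Inner void (subtracted): 68 × 58, A = 3 944 mm², x = 55 mm, Ī = 1 519 755 mm⁴.
By symmetry the centroid is at mid-width, x̄ = 55 mm.
All pieces are centred on the vertical centroidal axis, so I = ΣĪ (holes subtracted) = 9 571 912 mm⁴.

Iy ≈ 9.57 × 10⁶ mm⁴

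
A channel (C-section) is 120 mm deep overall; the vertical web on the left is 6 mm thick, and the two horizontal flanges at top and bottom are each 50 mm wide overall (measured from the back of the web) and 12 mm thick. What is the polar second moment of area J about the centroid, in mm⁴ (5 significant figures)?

Break the section into simple shapes (no overlaps), measuring from the bottom-left corner of the bounding box.
Web: 6 × 120, A = 720 mm², y = 60 mm, Ī = 864 000 mm⁴.
Top flange (beyond web): 44 × 12, A = 528 mm², y = 114 mm, Ī = 6 336 mm⁴.
Bottom flange (beyond web): 44 × 12, A = 528 mm², y = 6 mm, Ī = 6 336 mm⁴.
By symmetry the centroid is at mid-height, ȳ = 60 mm.
Transfer each piece to the centroidal x-axis using Ī + A·d² with d = y − 60:
  web: d = 0 mm → contributes +864 000 mm⁴
  top flange (beyond web): d = 54 mm → contributes +1 545 984 mm⁴
  bottom flange (beyond web): d = -54 mm → contributes +1 545 984 mm⁴
Total I = 3 955 968 mm⁴.
For the y-axis: x̄ = 17.86486 mm.
Repeating about the centroidal y-axis gives I_y = 440095.6 mm⁴.
Polar second moment: J = I_x + I_y = 4 396 064 mm⁴.

J ≈ 4.3961 × 10⁶ mm⁴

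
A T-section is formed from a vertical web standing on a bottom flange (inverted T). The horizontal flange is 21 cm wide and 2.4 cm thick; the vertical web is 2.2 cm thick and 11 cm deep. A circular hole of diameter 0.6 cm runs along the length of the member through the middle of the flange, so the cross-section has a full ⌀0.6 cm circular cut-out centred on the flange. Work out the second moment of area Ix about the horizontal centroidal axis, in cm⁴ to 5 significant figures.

Decompose the section into non-overlapping parts with the origin at the bottom-left of its bounding rectangle.
Flange: 21 × 2.4, A = 50.4 cm², y = 1.2 cm, Ī = 24.192 cm⁴.
Web: 2.2 × 11, A = 24.2 cm², y = 7.9 cm, Ī = 244.0167 cm⁴.
Hole (subtracted): ⌀0.6, A = 0.2827433 cm², y = 1.2 cm, Ī = 0.006361725 cm⁴.
Centroid: ȳ = ΣA·y / ΣA = 3.381727 cm.
Transfer each piece to the horizontal centroidal axis using Ī + A·d² with d = y − 3.381727:
  flange: d = -2.181727 cm → contributes +264.0927 cm⁴
  web: d = 4.518273 cm → contributes +738.0545 cm⁴
  hole: d = -2.181727 cm → contributes −1.352202 cm⁴
Total I = 1000.795 cm⁴.

Ix ≈ 1000.8 cm⁴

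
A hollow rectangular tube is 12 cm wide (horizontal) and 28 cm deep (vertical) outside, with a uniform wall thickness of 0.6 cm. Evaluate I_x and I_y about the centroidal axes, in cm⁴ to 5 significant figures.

I_x ≈ 4628.1 cm⁴, I_y ≈ 1218.6 cm⁴

Decompose the section into non-overlapping parts with the origin at the bottom-left of its bounding rectangle.
Outer rectangle: 12 × 28, A = 336 cm², y = 14 cm, Ī = 21 952 cm⁴.
Inner void (subtracted): 10.8 × 26.8, A = 289.44 cm², y = 14 cm, Ī = 17323.95 cm⁴.
By symmetry the centroid is at mid-height, ȳ = 14 cm.
All pieces are centred on the centroidal x-axis, so I = ΣĪ (holes subtracted) = 4628.051 cm⁴.
Repeating about the centroidal y-axis gives I_y = 1218.643 cm⁴.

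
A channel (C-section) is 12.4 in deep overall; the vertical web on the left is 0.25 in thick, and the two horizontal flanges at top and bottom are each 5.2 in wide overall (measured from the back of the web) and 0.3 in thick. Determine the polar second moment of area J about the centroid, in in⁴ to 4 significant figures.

J ≈ 164.8 in⁴

Break the section into simple shapes (no overlaps), measuring from the bottom-left corner of the bounding box.
Web: 0.25 × 12.4, A = 3.1 in², y = 6.2 in, Ī = 39.7213 in⁴.
Top flange (beyond web): 4.95 × 0.3, A = 1.485 in², y = 12.25 in, Ī = 0.0111375 in⁴.
Bottom flange (beyond web): 4.95 × 0.3, A = 1.485 in², y = 0.15 in, Ī = 0.0111375 in⁴.
By symmetry the centroid is at mid-height, ȳ = 6.2 in.
Transfer each piece to the centroidal x-axis using Ī + A·d² with d = y − 6.2:
  web: d = 0 in → contributes +39.7213 in⁴
  top flange (beyond web): d = 6.05 in → contributes +54.3659 in⁴
  bottom flange (beyond web): d = -6.05 in → contributes +54.3659 in⁴
Total I = 148.453 in⁴.
For the y-axis: x̄ = 1.39716 in.
Repeating about the centroidal y-axis gives I_y = 16.3341 in⁴.
Polar second moment: J = I_x + I_y = 164.787 in⁴.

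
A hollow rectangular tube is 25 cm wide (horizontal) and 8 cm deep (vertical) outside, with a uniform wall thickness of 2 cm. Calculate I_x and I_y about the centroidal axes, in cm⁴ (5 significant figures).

I_x ≈ 954.67 cm⁴, I_y ≈ 7329.7 cm⁴

Break the section into simple shapes (no overlaps), measuring from the bottom-left corner of the bounding box.
Outer rectangle: 25 × 8, A = 200 cm², y = 4 cm, Ī = 1066.667 cm⁴.
Inner void (subtracted): 21 × 4, A = 84 cm², y = 4 cm, Ī = 112 cm⁴.
By symmetry the centroid is at mid-height, ȳ = 4 cm.
All pieces are centred on the centroidal x-axis, so I = ΣĪ (holes subtracted) = 954.6667 cm⁴.
Repeating about the centroidal y-axis gives I_y = 7329.667 cm⁴.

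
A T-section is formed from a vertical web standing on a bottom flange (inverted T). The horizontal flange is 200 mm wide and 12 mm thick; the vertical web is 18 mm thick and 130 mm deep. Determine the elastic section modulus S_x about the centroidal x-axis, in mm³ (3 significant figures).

Decompose the section into non-overlapping parts with the origin at the bottom-left of its bounding rectangle.
Flange: 200 × 12, A = 2 400 mm², y = 6 mm, Ī = 28 800 mm⁴.
Web: 18 × 130, A = 2 340 mm², y = 77 mm, Ī = 3 295 500 mm⁴.
Centroid: ȳ = ΣA·y / ΣA = 41.051 mm.
Transfer each piece to the centroidal x-axis using Ī + A·d² with d = y − 41.051:
  flange: d = -35.051 mm → contributes +2 977 312 mm⁴
  web: d = 35.949 mm → contributes +6 319 615 mm⁴
Total I = 9 296 928 mm⁴.
Extreme fibre distance c = 100.95 mm; S = I/c = 92 095 mm³.

S_x ≈ 9.21 × 10⁴ mm³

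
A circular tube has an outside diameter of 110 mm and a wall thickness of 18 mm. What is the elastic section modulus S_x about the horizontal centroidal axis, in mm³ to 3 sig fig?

Treat the section as a set of non-overlapping primitives; coordinates are from the bounding-box lower-left.
Outer circle: ⌀110, A = 9503.3 mm², y = 55 mm, Ī = 7 186 884 mm⁴.
Bore (subtracted): ⌀74, A = 4300.8 mm², y = 55 mm, Ī = 1 471 963 mm⁴.
By symmetry the centroid is at mid-height, ȳ = 55 mm.
All pieces are centred on the horizontal centroidal axis, so I = ΣĪ (holes subtracted) = 5 714 921 mm⁴.
Extreme fibre distance c = 55 mm; S = I/c = 103 908 mm³.

S_x ≈ 1.04 × 10⁵ mm³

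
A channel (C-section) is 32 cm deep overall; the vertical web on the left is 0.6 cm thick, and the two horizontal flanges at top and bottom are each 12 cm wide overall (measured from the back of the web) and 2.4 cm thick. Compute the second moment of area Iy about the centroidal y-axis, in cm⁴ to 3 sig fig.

Split into non-overlapping primitives; take the origin at the lower-left of the bounding box.
Web: 0.6 × 32, A = 19.2 cm², x = 0.3 cm, Ī = 0.576 cm⁴.
Top flange (beyond web): 11.4 × 2.4, A = 27.36 cm², x = 6.3 cm, Ī = 296.31 cm⁴.
Bottom flange (beyond web): 11.4 × 2.4, A = 27.36 cm², x = 6.3 cm, Ī = 296.31 cm⁴.
Centroid: x̄ = ΣA·x / ΣA = 4.7416 cm.
Transfer each piece to the centroidal y-axis using Ī + A·d² with d = x − 4.7416:
  web: d = -4.4416 cm → contributes +379.34 cm⁴
  top flange (beyond web): d = 1.5584 cm → contributes +362.76 cm⁴
  bottom flange (beyond web): d = 1.5584 cm → contributes +362.76 cm⁴
Total I = 1104.9 cm⁴.

Iy ≈ 1100 cm⁴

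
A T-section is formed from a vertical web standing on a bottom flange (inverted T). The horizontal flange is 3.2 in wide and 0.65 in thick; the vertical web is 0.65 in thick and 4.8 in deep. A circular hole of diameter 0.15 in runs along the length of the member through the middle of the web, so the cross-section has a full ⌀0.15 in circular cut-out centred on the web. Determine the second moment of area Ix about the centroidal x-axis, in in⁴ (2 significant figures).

Split into non-overlapping primitives; take the origin at the lower-left of the bounding box.
Flange: 3.2 × 0.65, A = 2.08 in², y = 0.325 in, Ī = 0.07323 in⁴.
Web: 0.65 × 4.8, A = 3.12 in², y = 3.05 in, Ī = 5.99 in⁴.
Hole (subtracted): ⌀0.15, A = 0.01767 in², y = 3.05 in, Ī = 0.00002485 in⁴.
Centroid: ȳ = ΣA·y / ΣA = 1.956 in.
Transfer each piece to the centroidal x-axis using Ī + A·d² with d = y − 1.956:
  flange: d = -1.631 in → contributes +5.608 in⁴
  web: d = 1.094 in → contributes +9.723 in⁴
  hole: d = 1.094 in → contributes −0.02116 in⁴
Total I = 15.31 in⁴.

Ix ≈ 15 in⁴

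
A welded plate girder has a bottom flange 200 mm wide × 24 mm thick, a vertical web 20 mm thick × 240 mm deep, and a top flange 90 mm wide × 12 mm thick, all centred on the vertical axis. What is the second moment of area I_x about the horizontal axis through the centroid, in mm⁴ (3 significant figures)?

I_x ≈ 1.01 × 10⁸ mm⁴

Split into non-overlapping primitives; take the origin at the lower-left of the bounding box.
Bottom plate: 200 × 24, A = 4 800 mm², y = 12 mm, Ī = 230 400 mm⁴.
Web plate: 20 × 240, A = 4 800 mm², y = 144 mm, Ī = 23 040 000 mm⁴.
Top plate: 90 × 12, A = 1 080 mm², y = 270 mm, Ī = 12 960 mm⁴.
Centroid: ȳ = ΣA·y / ΣA = 97.416 mm.
Transfer each piece to the horizontal axis through the centroid using Ī + A·d² with d = y − 97.416:
  bottom plate: d = -85.416 mm → contributes +35 250 466 mm⁴
  web plate: d = 46.584 mm → contributes +33 456 452 mm⁴
  top plate: d = 172.58 mm → contributes +32 181 117 mm⁴
Total I = 100 888 034 mm⁴.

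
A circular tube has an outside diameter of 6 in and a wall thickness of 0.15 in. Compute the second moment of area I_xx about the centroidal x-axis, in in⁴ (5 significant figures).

I_xx ≈ 11.801 in⁴

Split into non-overlapping primitives; take the origin at the lower-left of the bounding box.
Outer circle: ⌀6, A = 28.27433 in², y = 3 in, Ī = 63.61725 in⁴.
Bore (subtracted): ⌀5.7, A = 25.51759 in², y = 3 in, Ī = 51.81665 in⁴.
By symmetry the centroid is at mid-height, ȳ = 3 in.
All pieces are centred on the centroidal x-axis, so I = ΣĪ (holes subtracted) = 11.8006 in⁴.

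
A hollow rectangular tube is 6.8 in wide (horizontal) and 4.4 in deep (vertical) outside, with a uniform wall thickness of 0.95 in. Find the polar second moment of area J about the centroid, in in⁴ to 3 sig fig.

Break the section into simple shapes (no overlaps), measuring from the bottom-left corner of the bounding box.
Outer rectangle: 6.8 × 4.4, A = 29.92 in², y = 2.2 in, Ī = 48.271 in⁴.
Inner void (subtracted): 4.9 × 2.5, A = 12.25 in², y = 2.2 in, Ī = 6.3802 in⁴.
By symmetry the centroid is at mid-height, ȳ = 2.2 in.
All pieces are centred on the centroidal x-axis, so I = ΣĪ (holes subtracted) = 41.891 in⁴.
Repeating about the centroidal y-axis gives I_y = 90.782 in⁴.
Polar second moment: J = I_x + I_y = 132.67 in⁴.

J ≈ 133 in⁴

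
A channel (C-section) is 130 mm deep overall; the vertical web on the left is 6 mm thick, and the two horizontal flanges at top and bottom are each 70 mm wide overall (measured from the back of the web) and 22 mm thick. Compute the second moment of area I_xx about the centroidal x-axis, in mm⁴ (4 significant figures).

Decompose the section into non-overlapping parts with the origin at the bottom-left of its bounding rectangle.
Web: 6 × 130, A = 780 mm², y = 65 mm, Ī = 1 098 500 mm⁴.
Top flange (beyond web): 64 × 22, A = 1 408 mm², y = 119 mm, Ī = 56789.3 mm⁴.
Bottom flange (beyond web): 64 × 22, A = 1 408 mm², y = 11 mm, Ī = 56789.3 mm⁴.
By symmetry the centroid is at mid-height, ȳ = 65 mm.
Transfer each piece to the centroidal x-axis using Ī + A·d² with d = y − 65:
  web: d = 0 mm → contributes +1 098 500 mm⁴
  top flange (beyond web): d = 54 mm → contributes +4 162 517 mm⁴
  bottom flange (beyond web): d = -54 mm → contributes +4 162 517 mm⁴
Total I = 9 423 535 mm⁴.

I_xx ≈ 9.424 × 10⁶ mm⁴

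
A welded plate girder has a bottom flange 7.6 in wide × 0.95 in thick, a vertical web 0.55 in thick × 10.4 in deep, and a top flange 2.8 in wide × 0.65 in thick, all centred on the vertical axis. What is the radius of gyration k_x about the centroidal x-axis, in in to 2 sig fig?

k_x ≈ 4.3 in

Treat the section as a set of non-overlapping primitives; coordinates are from the bounding-box lower-left.
Bottom plate: 7.6 × 0.95, A = 7.22 in², y = 0.475 in, Ī = 0.543 in⁴.
Web plate: 0.55 × 10.4, A = 5.72 in², y = 6.15 in, Ī = 51.56 in⁴.
Top plate: 2.8 × 0.65, A = 1.82 in², y = 11.68 in, Ī = 0.06408 in⁴.
Centroid: ȳ = ΣA·y / ΣA = 4.055 in.
Transfer each piece to the centroidal x-axis using Ī + A·d² with d = y − 4.055:
  bottom plate: d = -3.58 in → contributes +93.09 in⁴
  web plate: d = 2.095 in → contributes +76.65 in⁴
  top plate: d = 7.62 in → contributes +105.7 in⁴
Total I = 275.5 in⁴.
Radius of gyration: k = √(I/A) = √(275.5 / 14.76) = 4.32 in.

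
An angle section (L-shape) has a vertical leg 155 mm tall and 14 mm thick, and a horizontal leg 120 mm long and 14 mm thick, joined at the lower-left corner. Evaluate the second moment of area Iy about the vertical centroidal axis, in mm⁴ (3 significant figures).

Split into non-overlapping primitives; take the origin at the lower-left of the bounding box.
Vertical leg: 14 × 155, A = 2 170 mm², x = 7 mm, Ī = 35 443 mm⁴.
Horizontal leg (remainder): 106 × 14, A = 1 484 mm², x = 67 mm, Ī = 1 389 519 mm⁴.
Centroid: x̄ = ΣA·x / ΣA = 31.368 mm.
Transfer each piece to the vertical centroidal axis using Ī + A·d² with d = x − 31.368:
  vertical leg: d = -24.368 mm → contributes +1 323 969 mm⁴
  horizontal leg (remainder): d = 35.632 mm → contributes +3 273 683 mm⁴
Total I = 4 597 652 mm⁴.

Iy ≈ 4.60 × 10⁶ mm⁴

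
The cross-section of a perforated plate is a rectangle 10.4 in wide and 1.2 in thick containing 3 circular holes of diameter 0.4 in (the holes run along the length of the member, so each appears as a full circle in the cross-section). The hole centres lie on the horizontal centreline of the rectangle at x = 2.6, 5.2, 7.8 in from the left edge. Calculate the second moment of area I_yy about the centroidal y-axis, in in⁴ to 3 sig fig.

Treat the section as a set of non-overlapping primitives; coordinates are from the bounding-box lower-left.
Plate: 10.4 × 1.2, A = 12.48 in², x = 5.2 in, Ī = 112.49 in⁴.
Hole 1 (subtracted): ⌀0.4, A = 0.12566 in², x = 2.6 in, Ī = 0.0012566 in⁴.
Hole 2 (subtracted): ⌀0.4, A = 0.12566 in², x = 5.2 in, Ī = 0.0012566 in⁴.
Hole 3 (subtracted): ⌀0.4, A = 0.12566 in², x = 7.8 in, Ī = 0.0012566 in⁴.
By symmetry the centroid is at mid-width, x̄ = 5.2 in.
Transfer each piece to the centroidal y-axis using Ī + A·d² with d = x − 5.2:
  plate: d = 0 in → contributes +112.49 in⁴
  hole 1: d = -2.6 in → contributes −0.85074 in⁴
  hole 2: d = 0 in → contributes −0.0012566 in⁴
  hole 3: d = 2.6 in → contributes −0.85074 in⁴
Total I = 110.78 in⁴.

I_yy ≈ 111 in⁴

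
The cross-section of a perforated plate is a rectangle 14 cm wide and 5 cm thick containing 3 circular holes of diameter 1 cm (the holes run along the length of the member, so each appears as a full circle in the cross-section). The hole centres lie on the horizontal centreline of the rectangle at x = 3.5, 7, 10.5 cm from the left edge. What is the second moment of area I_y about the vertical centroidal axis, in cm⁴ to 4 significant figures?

Decompose the section into non-overlapping parts with the origin at the bottom-left of its bounding rectangle.
Plate: 14 × 5, A = 70 cm², x = 7 cm, Ī = 1143.33 cm⁴.
Hole 1 (subtracted): ⌀1, A = 0.785398 cm², x = 3.5 cm, Ī = 0.0490874 cm⁴.
Hole 2 (subtracted): ⌀1, A = 0.785398 cm², x = 7 cm, Ī = 0.0490874 cm⁴.
Hole 3 (subtracted): ⌀1, A = 0.785398 cm², x = 10.5 cm, Ī = 0.0490874 cm⁴.
By symmetry the centroid is at mid-width, x̄ = 7 cm.
Transfer each piece to the vertical centroidal axis using Ī + A·d² with d = x − 7:
  plate: d = 0 cm → contributes +1143.33 cm⁴
  hole 1: d = -3.5 cm → contributes −9.67021 cm⁴
  hole 2: d = 0 cm → contributes −0.0490874 cm⁴
  hole 3: d = 3.5 cm → contributes −9.67021 cm⁴
Total I = 1123.94 cm⁴.

I_y ≈ 1124 cm⁴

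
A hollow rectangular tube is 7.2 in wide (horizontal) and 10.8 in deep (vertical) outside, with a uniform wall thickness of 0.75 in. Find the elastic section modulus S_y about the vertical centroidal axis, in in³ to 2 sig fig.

S_y ≈ 53 in³

Treat the section as a set of non-overlapping primitives; coordinates are from the bounding-box lower-left.
Outer rectangle: 7.2 × 10.8, A = 77.76 in², x = 3.6 in, Ī = 335.9 in⁴.
Inner void (subtracted): 5.7 × 9.3, A = 53.01 in², x = 3.6 in, Ī = 143.5 in⁴.
By symmetry the centroid is at mid-width, x̄ = 3.6 in.
All pieces are centred on the vertical centroidal axis, so I = ΣĪ (holes subtracted) = 192.4 in⁴.
Extreme fibre distance c = 3.6 in; S = I/c = 53.44 in³.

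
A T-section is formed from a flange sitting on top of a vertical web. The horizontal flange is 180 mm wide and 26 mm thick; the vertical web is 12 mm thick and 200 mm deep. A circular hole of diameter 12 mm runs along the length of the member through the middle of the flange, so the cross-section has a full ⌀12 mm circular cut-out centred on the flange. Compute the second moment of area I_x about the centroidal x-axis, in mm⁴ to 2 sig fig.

I_x ≈ 2.8 × 10⁷ mm⁴

Treat the section as a set of non-overlapping primitives; coordinates are from the bounding-box lower-left.
Flange: 180 × 26, A = 4 680 mm², y = 213 mm, Ī = 263 640 mm⁴.
Web: 12 × 200, A = 2 400 mm², y = 100 mm, Ī = 8 000 000 mm⁴.
Hole (subtracted): ⌀12, A = 113.1 mm², y = 213 mm, Ī = 1 018 mm⁴.
Centroid: ȳ = ΣA·y / ΣA = 174.1 mm.
Transfer each piece to the centroidal x-axis using Ī + A·d² with d = y − 174.1:
  flange: d = 38.93 mm → contributes +7 355 265 mm⁴
  web: d = -74.07 mm → contributes +21 168 374 mm⁴
  hole: d = 38.93 mm → contributes −172 395 mm⁴
Total I = 28 351 244 mm⁴.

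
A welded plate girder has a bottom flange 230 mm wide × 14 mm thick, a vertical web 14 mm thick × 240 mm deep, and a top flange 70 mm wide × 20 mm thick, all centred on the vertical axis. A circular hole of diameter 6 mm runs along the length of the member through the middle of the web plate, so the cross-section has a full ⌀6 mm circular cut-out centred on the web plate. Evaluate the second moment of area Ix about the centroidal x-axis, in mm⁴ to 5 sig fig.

Treat the section as a set of non-overlapping primitives; coordinates are from the bounding-box lower-left.
Bottom plate: 230 × 14, A = 3 220 mm², y = 7 mm, Ī = 52593.33 mm⁴.
Web plate: 14 × 240, A = 3 360 mm², y = 134 mm, Ī = 16 128 000 mm⁴.
Top plate: 70 × 20, A = 1 400 mm², y = 264 mm, Ī = 46666.67 mm⁴.
Hole (subtracted): ⌀6, A = 28.27433 mm², y = 134 mm, Ī = 63.61725 mm⁴.
Centroid: ȳ = ΣA·y / ΣA = 105.4603 mm.
Transfer each piece to the centroidal x-axis using Ī + A·d² with d = y − 105.4603:
  bottom plate: d = -98.46028 mm → contributes +31 268 649 mm⁴
  web plate: d = 28.53972 mm → contributes +18 864 772 mm⁴
  top plate: d = 158.5397 mm → contributes +35 235 445 mm⁴
  hole: d = 28.53972 mm → contributes −23093.5 mm⁴
Total I = 85 345 773 mm⁴.

Ix ≈ 8.5346 × 10⁷ mm⁴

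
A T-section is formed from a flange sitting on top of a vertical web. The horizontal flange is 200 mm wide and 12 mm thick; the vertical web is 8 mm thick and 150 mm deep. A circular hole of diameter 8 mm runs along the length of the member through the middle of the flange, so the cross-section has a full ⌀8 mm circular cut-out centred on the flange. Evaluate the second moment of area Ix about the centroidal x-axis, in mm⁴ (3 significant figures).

Ix ≈ 7.49 × 10⁶ mm⁴

Decompose the section into non-overlapping parts with the origin at the bottom-left of its bounding rectangle.
Flange: 200 × 12, A = 2 400 mm², y = 156 mm, Ī = 28 800 mm⁴.
Web: 8 × 150, A = 1 200 mm², y = 75 mm, Ī = 2 250 000 mm⁴.
Hole (subtracted): ⌀8, A = 50.265 mm², y = 156 mm, Ī = 201.06 mm⁴.
Centroid: ȳ = ΣA·y / ΣA = 128.62 mm.
Transfer each piece to the centroidal x-axis using Ī + A·d² with d = y − 128.62:
  flange: d = 27.382 mm → contributes +1 828 301 mm⁴
  web: d = -53.618 mm → contributes +5 699 826 mm⁴
  hole: d = 27.382 mm → contributes −37 890 mm⁴
Total I = 7 490 237 mm⁴.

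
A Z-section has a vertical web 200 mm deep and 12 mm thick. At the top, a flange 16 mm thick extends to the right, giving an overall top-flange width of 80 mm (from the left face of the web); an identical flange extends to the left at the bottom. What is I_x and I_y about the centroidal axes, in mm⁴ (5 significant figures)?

Split into non-overlapping primitives; take the origin at the lower-left of the bounding box.
Web: 12 × 200, A = 2 400 mm², y = 100 mm, Ī = 8 000 000 mm⁴.
Top flange (beyond web): 68 × 16, A = 1 088 mm², y = 192 mm, Ī = 23210.67 mm⁴.
Bottom flange (beyond web): 68 × 16, A = 1 088 mm², y = 8 mm, Ī = 23210.67 mm⁴.
Centroid: ȳ = ΣA·y / ΣA = 100 mm.
Transfer each piece to the centroidal x-axis using Ī + A·d² with d = y − 100:
  web: d = 0 mm → contributes +8 000 000 mm⁴
  top flange (beyond web): d = 92 mm → contributes +9 232 043 mm⁴
  bottom flange (beyond web): d = -92 mm → contributes +9 232 043 mm⁴
Total I = 26 464 085 mm⁴.
For the y-axis: x̄ = 74 mm.
Repeating about the centroidal y-axis gives I_y = 4 348 885 mm⁴.

I_x ≈ 2.6464 × 10⁷ mm⁴, I_y ≈ 4.3489 × 10⁶ mm⁴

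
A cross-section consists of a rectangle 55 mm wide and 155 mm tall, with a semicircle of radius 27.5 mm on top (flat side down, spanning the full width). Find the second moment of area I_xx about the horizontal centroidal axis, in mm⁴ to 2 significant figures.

I_xx ≈ 2.5 × 10⁷ mm⁴

Treat the section as a set of non-overlapping primitives; coordinates are from the bounding-box lower-left.
Rectangular body: 55 × 155, A = 8 525 mm², y = 77.5 mm, Ī = 17 067 760 mm⁴.
Semicircular cap: semicircle r = 27.5, A = 1 188 mm², y = 166.7 mm, Ī = 62 772 mm⁴.
Centroid: ȳ = ΣA·y / ΣA = 88.41 mm.
Transfer each piece to the horizontal centroidal axis using Ī + A·d² with d = y − 88.41:
  rectangular body: d = -10.91 mm → contributes +18 081 710 mm⁴
  semicircular cap: d = 78.27 mm → contributes +7 339 324 mm⁴
Total I = 25 421 035 mm⁴.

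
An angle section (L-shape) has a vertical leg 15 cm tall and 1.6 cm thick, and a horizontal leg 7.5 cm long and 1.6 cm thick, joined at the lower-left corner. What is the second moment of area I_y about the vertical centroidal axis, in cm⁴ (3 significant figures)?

Treat the section as a set of non-overlapping primitives; coordinates are from the bounding-box lower-left.
Vertical leg: 1.6 × 15, A = 24 cm², x = 0.8 cm, Ī = 5.12 cm⁴.
Horizontal leg (remainder): 5.9 × 1.6, A = 9.44 cm², x = 4.55 cm, Ī = 27.384 cm⁴.
Centroid: x̄ = ΣA·x / ΣA = 1.8586 cm.
Transfer each piece to the vertical centroidal axis using Ī + A·d² with d = x − 1.8586:
  vertical leg: d = -1.0586 cm → contributes +32.016 cm⁴
  horizontal leg (remainder): d = 2.6914 cm → contributes +95.763 cm⁴
Total I = 127.78 cm⁴.

I_y ≈ 128 cm⁴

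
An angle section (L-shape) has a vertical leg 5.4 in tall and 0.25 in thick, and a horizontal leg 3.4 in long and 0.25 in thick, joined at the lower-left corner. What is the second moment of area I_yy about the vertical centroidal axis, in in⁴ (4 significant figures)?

Decompose the section into non-overlapping parts with the origin at the bottom-left of its bounding rectangle.
Vertical leg: 0.25 × 5.4, A = 1.35 in², x = 0.125 in, Ī = 0.00703125 in⁴.
Horizontal leg (remainder): 3.15 × 0.25, A = 0.7875 in², x = 1.825 in, Ī = 0.651164 in⁴.
Centroid: x̄ = ΣA·x / ΣA = 0.751316 in.
Transfer each piece to the vertical centroidal axis using Ī + A·d² with d = x − 0.751316:
  vertical leg: d = -0.626316 in → contributes +0.536598 in⁴
  horizontal leg (remainder): d = 1.07368 in → contributes +1.55899 in⁴
Total I = 2.09559 in⁴.

I_yy ≈ 2.096 in⁴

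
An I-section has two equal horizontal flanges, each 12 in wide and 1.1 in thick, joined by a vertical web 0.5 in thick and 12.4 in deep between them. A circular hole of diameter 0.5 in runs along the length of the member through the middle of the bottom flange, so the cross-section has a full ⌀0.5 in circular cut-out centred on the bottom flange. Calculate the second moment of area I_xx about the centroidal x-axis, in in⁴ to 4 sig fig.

I_xx ≈ 1276 in⁴

Treat the section as a set of non-overlapping primitives; coordinates are from the bounding-box lower-left.
Bottom flange: 12 × 1.1, A = 13.2 in², y = 0.55 in, Ī = 1.331 in⁴.
Web: 0.5 × 12.4, A = 6.2 in², y = 7.3 in, Ī = 79.4427 in⁴.
Top flange: 12 × 1.1, A = 13.2 in², y = 14.05 in, Ī = 1.331 in⁴.
Hole (subtracted): ⌀0.5, A = 0.19635 in², y = 0.55 in, Ī = 0.00306796 in⁴.
Centroid: ȳ = ΣA·y / ΣA = 7.3409 in.
Transfer each piece to the centroidal x-axis using Ī + A·d² with d = y − 7.3409:
  bottom flange: d = -6.7909 in → contributes +610.067 in⁴
  web: d = -0.0409015 in → contributes +79.453 in⁴
  top flange: d = 6.7091 in → contributes +595.489 in⁴
  hole: d = -6.7909 in → contributes −9.05799 in⁴
Total I = 1275.95 in⁴.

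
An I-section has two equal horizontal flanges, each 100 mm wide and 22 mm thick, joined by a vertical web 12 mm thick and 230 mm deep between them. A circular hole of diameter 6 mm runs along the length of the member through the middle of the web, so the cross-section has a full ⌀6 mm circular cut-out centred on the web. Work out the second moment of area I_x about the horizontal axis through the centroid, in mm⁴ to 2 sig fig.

Decompose the section into non-overlapping parts with the origin at the bottom-left of its bounding rectangle.
Bottom flange: 100 × 22, A = 2 200 mm², y = 11 mm, Ī = 88 733 mm⁴.
Web: 12 × 230, A = 2 760 mm², y = 137 mm, Ī = 12 167 000 mm⁴.
Top flange: 100 × 22, A = 2 200 mm², y = 263 mm, Ī = 88 733 mm⁴.
Hole (subtracted): ⌀6, A = 28.27 mm², y = 137 mm, Ī = 63.62 mm⁴.
By symmetry the centroid is at mid-height, ȳ = 137 mm.
Transfer each piece to the horizontal axis through the centroid using Ī + A·d² with d = y − 137:
  bottom flange: d = -126 mm → contributes +35 015 933 mm⁴
  web: d = 0 mm → contributes +12 167 000 mm⁴
  top flange: d = 126 mm → contributes +35 015 933 mm⁴
  hole: d = 0 mm → contributes −63.62 mm⁴
Total I = 82 198 803 mm⁴.

I_x ≈ 8.2 × 10⁷ mm⁴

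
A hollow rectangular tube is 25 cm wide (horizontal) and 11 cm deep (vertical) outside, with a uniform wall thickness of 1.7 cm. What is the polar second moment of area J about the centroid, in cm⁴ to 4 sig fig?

Break the section into simple shapes (no overlaps), measuring from the bottom-left corner of the bounding box.
Outer rectangle: 25 × 11, A = 275 cm², y = 5.5 cm, Ī = 2772.92 cm⁴.
Inner void (subtracted): 21.6 × 7.6, A = 164.16 cm², y = 5.5 cm, Ī = 790.157 cm⁴.
By symmetry the centroid is at mid-height, ȳ = 5.5 cm.
All pieces are centred on the centroidal x-axis, so I = ΣĪ (holes subtracted) = 1982.76 cm⁴.
Repeating about the centroidal y-axis gives I_y = 7940.38 cm⁴.
Polar second moment: J = I_x + I_y = 9923.14 cm⁴.

J ≈ 9923 cm⁴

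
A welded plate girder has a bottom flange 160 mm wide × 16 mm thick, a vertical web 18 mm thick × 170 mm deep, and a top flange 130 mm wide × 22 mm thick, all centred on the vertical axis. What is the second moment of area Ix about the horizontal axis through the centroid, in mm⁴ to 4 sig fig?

Split into non-overlapping primitives; take the origin at the lower-left of the bounding box.
Bottom plate: 160 × 16, A = 2 560 mm², y = 8 mm, Ī = 54613.3 mm⁴.
Web plate: 18 × 170, A = 3 060 mm², y = 101 mm, Ī = 7 369 500 mm⁴.
Top plate: 130 × 22, A = 2 860 mm², y = 197 mm, Ī = 115 353 mm⁴.
Centroid: ȳ = ΣA·y / ΣA = 105.302 mm.
Transfer each piece to the horizontal axis through the centroid using Ī + A·d² with d = y − 105.302:
  bottom plate: d = -97.3019 mm → contributes +24 291 816 mm⁴
  web plate: d = -4.30189 mm → contributes +7 426 129 mm⁴
  top plate: d = 91.6981 mm → contributes +24 163 789 mm⁴
Total I = 55 881 734 mm⁴.

Ix ≈ 5.588 × 10⁷ mm⁴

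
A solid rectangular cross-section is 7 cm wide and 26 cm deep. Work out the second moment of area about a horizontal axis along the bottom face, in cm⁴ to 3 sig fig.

I_base ≈ 4.10 × 10⁴ cm⁴

The section: 7 × 26, A = 182 cm², y = 13 cm, Ī = 10 253 cm⁴.
Transfer it to the base of the section using Ī + A·d² with d = y − 0:
  the section: d = 13 cm → contributes +41 011 cm⁴
Total I = 41 011 cm⁴.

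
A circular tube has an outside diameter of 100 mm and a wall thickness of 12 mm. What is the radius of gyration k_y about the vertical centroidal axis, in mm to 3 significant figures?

k_y ≈ 31.4 mm

Split into non-overlapping primitives; take the origin at the lower-left of the bounding box.
Outer circle: ⌀100, A = 7 854 mm², x = 50 mm, Ī = 4 908 739 mm⁴.
Bore (subtracted): ⌀76, A = 4536.5 mm², x = 50 mm, Ī = 1 637 662 mm⁴.
By symmetry the centroid is at mid-width, x̄ = 50 mm.
All pieces are centred on the vertical centroidal axis, so I = ΣĪ (holes subtracted) = 3 271 077 mm⁴.
Radius of gyration: k = √(I/A) = √(3 271 077 / 3317.5) = 31.401 mm.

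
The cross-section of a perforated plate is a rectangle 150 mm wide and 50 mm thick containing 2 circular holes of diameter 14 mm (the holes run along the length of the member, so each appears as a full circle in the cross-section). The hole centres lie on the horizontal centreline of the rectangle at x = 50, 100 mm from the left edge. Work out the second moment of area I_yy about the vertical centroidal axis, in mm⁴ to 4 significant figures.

Break the section into simple shapes (no overlaps), measuring from the bottom-left corner of the bounding box.
Plate: 150 × 50, A = 7 500 mm², x = 75 mm, Ī = 14 062 500 mm⁴.
Hole 1 (subtracted): ⌀14, A = 153.938 mm², x = 50 mm, Ī = 1885.74 mm⁴.
Hole 2 (subtracted): ⌀14, A = 153.938 mm², x = 100 mm, Ī = 1885.74 mm⁴.
By symmetry the centroid is at mid-width, x̄ = 75 mm.
Transfer each piece to the vertical centroidal axis using Ī + A·d² with d = x − 75:
  plate: d = 0 mm → contributes +14 062 500 mm⁴
  hole 1: d = -25 mm → contributes −98 097 mm⁴
  hole 2: d = 25 mm → contributes −98 097 mm⁴
Total I = 13 866 306 mm⁴.

I_yy ≈ 1.387 × 10⁷ mm⁴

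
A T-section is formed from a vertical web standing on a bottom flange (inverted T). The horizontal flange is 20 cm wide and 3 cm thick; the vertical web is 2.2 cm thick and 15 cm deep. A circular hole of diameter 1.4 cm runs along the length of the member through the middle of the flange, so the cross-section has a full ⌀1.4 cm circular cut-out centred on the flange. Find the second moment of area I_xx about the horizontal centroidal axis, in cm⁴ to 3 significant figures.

Treat the section as a set of non-overlapping primitives; coordinates are from the bounding-box lower-left.
Flange: 20 × 3, A = 60 cm², y = 1.5 cm, Ī = 45 cm⁴.
Web: 2.2 × 15, A = 33 cm², y = 10.5 cm, Ī = 618.75 cm⁴.
Hole (subtracted): ⌀1.4, A = 1.5394 cm², y = 1.5 cm, Ī = 0.18857 cm⁴.
Centroid: ȳ = ΣA·y / ΣA = 4.7473 cm.
Transfer each piece to the horizontal centroidal axis using Ī + A·d² with d = y − 4.7473:
  flange: d = -3.2473 cm → contributes +677.7 cm⁴
  web: d = 5.7527 cm → contributes +1710.8 cm⁴
  hole: d = -3.2473 cm → contributes −16.421 cm⁴
Total I = 2372.1 cm⁴.

I_xx ≈ 2370 cm⁴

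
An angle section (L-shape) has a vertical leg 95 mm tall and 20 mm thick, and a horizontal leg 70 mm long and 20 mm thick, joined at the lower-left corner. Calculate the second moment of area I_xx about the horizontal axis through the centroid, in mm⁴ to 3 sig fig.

Decompose the section into non-overlapping parts with the origin at the bottom-left of its bounding rectangle.
Vertical leg: 20 × 95, A = 1 900 mm², y = 47.5 mm, Ī = 1 428 958 mm⁴.
Horizontal leg (remainder): 50 × 20, A = 1 000 mm², y = 10 mm, Ī = 33 333 mm⁴.
Centroid: ȳ = ΣA·y / ΣA = 34.569 mm.
Transfer each piece to the horizontal axis through the centroid using Ī + A·d² with d = y − 34.569:
  vertical leg: d = 12.931 mm → contributes +1 746 660 mm⁴
  horizontal leg (remainder): d = -24.569 mm → contributes +636 967 mm⁴
Total I = 2 383 628 mm⁴.

I_xx ≈ 2.38 × 10⁶ mm⁴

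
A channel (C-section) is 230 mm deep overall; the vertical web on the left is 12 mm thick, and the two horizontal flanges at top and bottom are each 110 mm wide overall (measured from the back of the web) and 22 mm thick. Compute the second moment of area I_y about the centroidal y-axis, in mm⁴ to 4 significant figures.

I_y ≈ 8.575 × 10⁶ mm⁴

Split into non-overlapping primitives; take the origin at the lower-left of the bounding box.
Web: 12 × 230, A = 2 760 mm², x = 6 mm, Ī = 33 120 mm⁴.
Top flange (beyond web): 98 × 22, A = 2 156 mm², x = 61 mm, Ī = 1 725 519 mm⁴.
Bottom flange (beyond web): 98 × 22, A = 2 156 mm², x = 61 mm, Ī = 1 725 519 mm⁴.
Centroid: x̄ = ΣA·x / ΣA = 39.5351 mm.
Transfer each piece to the centroidal y-axis using Ī + A·d² with d = x − 39.5351:
  web: d = -33.5351 mm → contributes +3 137 018 mm⁴
  top flange (beyond web): d = 21.4649 mm → contributes +2 718 881 mm⁴
  bottom flange (beyond web): d = 21.4649 mm → contributes +2 718 881 mm⁴
Total I = 8 574 781 mm⁴.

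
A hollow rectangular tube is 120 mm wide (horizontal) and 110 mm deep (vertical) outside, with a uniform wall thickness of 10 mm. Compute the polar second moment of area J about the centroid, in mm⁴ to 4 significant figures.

J ≈ 1.558 × 10⁷ mm⁴

Decompose the section into non-overlapping parts with the origin at the bottom-left of its bounding rectangle.
Outer rectangle: 120 × 110, A = 13 200 mm², y = 55 mm, Ī = 13 310 000 mm⁴.
Inner void (subtracted): 100 × 90, A = 9 000 mm², y = 55 mm, Ī = 6 075 000 mm⁴.
By symmetry the centroid is at mid-height, ȳ = 55 mm.
All pieces are centred on the centroidal x-axis, so I = ΣĪ (holes subtracted) = 7 235 000 mm⁴.
Repeating about the centroidal y-axis gives I_y = 8 340 000 mm⁴.
Polar second moment: J = I_x + I_y = 15 575 000 mm⁴.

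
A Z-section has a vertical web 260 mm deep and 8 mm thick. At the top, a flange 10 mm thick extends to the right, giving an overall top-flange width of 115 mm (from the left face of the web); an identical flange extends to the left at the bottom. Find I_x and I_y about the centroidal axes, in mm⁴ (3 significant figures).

I_x ≈ 4.52 × 10⁷ mm⁴, I_y ≈ 9.13 × 10⁶ mm⁴

Split into non-overlapping primitives; take the origin at the lower-left of the bounding box.
Web: 8 × 260, A = 2 080 mm², y = 130 mm, Ī = 11 717 333 mm⁴.
Top flange (beyond web): 107 × 10, A = 1 070 mm², y = 255 mm, Ī = 8916.7 mm⁴.
Bottom flange (beyond web): 107 × 10, A = 1 070 mm², y = 5 mm, Ī = 8916.7 mm⁴.
Centroid: ȳ = ΣA·y / ΣA = 130 mm.
Transfer each piece to the centroidal x-axis using Ī + A·d² with d = y − 130:
  web: d = 0 mm → contributes +11 717 333 mm⁴
  top flange (beyond web): d = 125 mm → contributes +16 727 667 mm⁴
  bottom flange (beyond web): d = -125 mm → contributes +16 727 667 mm⁴
Total I = 45 172 667 mm⁴.
For the y-axis: x̄ = 111 mm.
Repeating about the centroidal y-axis gives I_y = 9 128 207 mm⁴.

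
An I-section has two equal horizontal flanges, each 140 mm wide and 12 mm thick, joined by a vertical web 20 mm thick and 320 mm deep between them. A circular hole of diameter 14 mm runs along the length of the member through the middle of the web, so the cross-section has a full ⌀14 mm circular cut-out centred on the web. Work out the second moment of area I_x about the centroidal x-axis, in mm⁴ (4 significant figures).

Treat the section as a set of non-overlapping primitives; coordinates are from the bounding-box lower-left.
Bottom flange: 140 × 12, A = 1 680 mm², y = 6 mm, Ī = 20 160 mm⁴.
Web: 20 × 320, A = 6 400 mm², y = 172 mm, Ī = 54 613 333 mm⁴.
Top flange: 140 × 12, A = 1 680 mm², y = 338 mm, Ī = 20 160 mm⁴.
Hole (subtracted): ⌀14, A = 153.938 mm², y = 172 mm, Ī = 1885.74 mm⁴.
By symmetry the centroid is at mid-height, ȳ = 172 mm.
Transfer each piece to the centroidal x-axis using Ī + A·d² with d = y − 172:
  bottom flange: d = -166 mm → contributes +46 314 240 mm⁴
  web: d = 0 mm → contributes +54 613 333 mm⁴
  top flange: d = 166 mm → contributes +46 314 240 mm⁴
  hole: d = 0 mm → contributes −1885.74 mm⁴
Total I = 147 239 928 mm⁴.

I_x ≈ 1.472 × 10⁸ mm⁴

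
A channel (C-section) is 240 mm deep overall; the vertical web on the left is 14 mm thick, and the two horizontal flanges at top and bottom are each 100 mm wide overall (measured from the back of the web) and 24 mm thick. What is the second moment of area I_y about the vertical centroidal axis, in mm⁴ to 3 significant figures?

I_y ≈ 7.23 × 10⁶ mm⁴

Split into non-overlapping primitives; take the origin at the lower-left of the bounding box.
Web: 14 × 240, A = 3 360 mm², x = 7 mm, Ī = 54 880 mm⁴.
Top flange (beyond web): 86 × 24, A = 2 064 mm², x = 57 mm, Ī = 1 272 112 mm⁴.
Bottom flange (beyond web): 86 × 24, A = 2 064 mm², x = 57 mm, Ī = 1 272 112 mm⁴.
Centroid: x̄ = ΣA·x / ΣA = 34.564 mm.
Transfer each piece to the vertical centroidal axis using Ī + A·d² with d = x − 34.564:
  web: d = -27.564 mm → contributes +2 607 740 mm⁴
  top flange (beyond web): d = 22.436 mm → contributes +2 311 067 mm⁴
  bottom flange (beyond web): d = 22.436 mm → contributes +2 311 067 mm⁴
Total I = 7 229 873 mm⁴.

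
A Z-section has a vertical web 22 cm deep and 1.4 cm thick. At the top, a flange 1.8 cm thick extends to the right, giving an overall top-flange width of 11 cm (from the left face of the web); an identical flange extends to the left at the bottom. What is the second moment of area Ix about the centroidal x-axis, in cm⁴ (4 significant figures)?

Ix ≈ 4777 cm⁴

Decompose the section into non-overlapping parts with the origin at the bottom-left of its bounding rectangle.
Web: 1.4 × 22, A = 30.8 cm², y = 11 cm, Ī = 1242.27 cm⁴.
Top flange (beyond web): 9.6 × 1.8, A = 17.28 cm², y = 21.1 cm, Ī = 4.6656 cm⁴.
Bottom flange (beyond web): 9.6 × 1.8, A = 17.28 cm², y = 0.9 cm, Ī = 4.6656 cm⁴.
Centroid: ȳ = ΣA·y / ΣA = 11 cm.
Transfer each piece to the centroidal x-axis using Ī + A·d² with d = y − 11:
  web: d = 0 cm → contributes +1242.27 cm⁴
  top flange (beyond web): d = 10.1 cm → contributes +1767.4 cm⁴
  bottom flange (beyond web): d = -10.1 cm → contributes +1767.4 cm⁴
Total I = 4777.06 cm⁴.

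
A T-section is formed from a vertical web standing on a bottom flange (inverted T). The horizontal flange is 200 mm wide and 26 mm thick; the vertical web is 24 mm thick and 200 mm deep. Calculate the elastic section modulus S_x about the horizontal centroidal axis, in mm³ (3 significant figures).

Split into non-overlapping primitives; take the origin at the lower-left of the bounding box.
Flange: 200 × 26, A = 5 200 mm², y = 13 mm, Ī = 292 933 mm⁴.
Web: 24 × 200, A = 4 800 mm², y = 126 mm, Ī = 16 000 000 mm⁴.
Centroid: ȳ = ΣA·y / ΣA = 67.24 mm.
Transfer each piece to the horizontal centroidal axis using Ī + A·d² with d = y − 67.24:
  flange: d = -54.24 mm → contributes +15 591 217 mm⁴
  web: d = 58.76 mm → contributes +32 573 140 mm⁴
Total I = 48 164 357 mm⁴.
Extreme fibre distance c = 158.76 mm; S = I/c = 303 378 mm³.

S_x ≈ 3.03 × 10⁵ mm³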